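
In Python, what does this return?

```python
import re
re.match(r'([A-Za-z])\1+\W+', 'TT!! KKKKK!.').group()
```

`\1` has to match the exact text group 1 already captured.
`re.match` won't scan ahead — the pattern has to work from the very first character.
The match spans [0:5] → 'TT!! '.
Captured: group 1 = 'T'.

'TT!! '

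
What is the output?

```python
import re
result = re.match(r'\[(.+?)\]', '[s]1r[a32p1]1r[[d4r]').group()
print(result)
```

[s]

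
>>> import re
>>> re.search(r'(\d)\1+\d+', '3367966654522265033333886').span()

(0, 25)

`\1` has to match the exact text group 1 already captured.
The match spans [0:25] → '3367966654522265033333886'.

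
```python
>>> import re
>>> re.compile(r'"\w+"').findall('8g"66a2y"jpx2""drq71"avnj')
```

Matches: at [2:9] → '"66a2y"'; at [14:21] → '"drq71"'.
No capturing groups, so `findall` returns the 2 full match strings.

['"66a2y"', '"drq71"']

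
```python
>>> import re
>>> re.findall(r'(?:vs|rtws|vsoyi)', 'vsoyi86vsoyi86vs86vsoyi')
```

['vs', 'vs', 'vs', 'vs']

The regex engine tests alternatives in the order written; an earlier branch that matches wins even if a later one would match more.
Matches: at [0:2] → 'vs'; at [7:9] → 'vs'; at [14:16] → 'vs'; at [18:20] → 'vs'.
No capturing groups, so `findall` returns the 4 full match strings.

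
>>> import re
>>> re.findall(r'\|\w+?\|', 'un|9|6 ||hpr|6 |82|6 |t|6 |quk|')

Walking the string: at [2:5] → '|9|'; at [8:13] → '|hpr|'; at [15:19] → '|82|'; at [21:24] → '|t|'; at [26:31] → '|quk|'.
`findall` yields the raw match text (5 of them) because the pattern has no groups.

['|9|', '|hpr|', '|82|', '|t|', '|quk|']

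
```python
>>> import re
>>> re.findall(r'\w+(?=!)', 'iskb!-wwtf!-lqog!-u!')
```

The lookaround is zero-width — it requires the adjacent text to match without consuming it, so the asserted text isn't part of the match.
Scanning left to right: at [0:4] → 'iskb'; at [6:10] → 'wwtf'; at [12:16] → 'lqog'; at [18:19] → 'u'.
With no groups in the pattern, `findall` gives back each whole match — 4 here.

['iskb', 'wwtf', 'lqog', 'u']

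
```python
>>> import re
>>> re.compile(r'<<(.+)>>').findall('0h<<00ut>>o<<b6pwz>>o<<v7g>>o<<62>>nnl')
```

['00ut>>o<<b6pwz>>o<<v7g>>o<<62']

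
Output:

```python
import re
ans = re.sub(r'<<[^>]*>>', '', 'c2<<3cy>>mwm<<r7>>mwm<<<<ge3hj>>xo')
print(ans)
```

Every occurrence is swapped for ''.

c2mwmmwmxo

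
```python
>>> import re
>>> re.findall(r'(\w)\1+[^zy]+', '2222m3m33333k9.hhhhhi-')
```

['2']

The backreference `\1` re-matches whatever the first group consumed, character for character.
One capturing group, so `findall` returns just the captured substring from the one match — 1 in all.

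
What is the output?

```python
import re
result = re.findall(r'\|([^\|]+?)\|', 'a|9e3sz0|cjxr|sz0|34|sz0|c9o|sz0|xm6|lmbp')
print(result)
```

Because there's exactly one group, `findall` drops the full match and keeps group 1 from each hit.

['9e3sz0', 'sz0', 'sz0', 'sz0']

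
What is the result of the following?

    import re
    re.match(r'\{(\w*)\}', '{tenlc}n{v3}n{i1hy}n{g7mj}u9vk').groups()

`match` is anchored at position 0; if the pattern doesn't fit there, it returns None.
The match spans [0:7] → '{tenlc}'.
Captured: group 1 = 'tenlc'.

('tenlc',)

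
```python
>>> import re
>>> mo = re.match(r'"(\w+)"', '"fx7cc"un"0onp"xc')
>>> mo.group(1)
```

'fx7cc'

`re.match` won't scan ahead — the pattern has to work from the very first character.
The match spans [0:7] → '"fx7cc"'.
Captured: group 1 = 'fx7cc'.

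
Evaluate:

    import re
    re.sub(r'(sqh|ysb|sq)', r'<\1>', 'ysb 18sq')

Matches: at [0:3] → 'ysb'; at [6:8] → 'sq'.
The replacement refers to a captured group, so each match is rewritten using its own captured text.

'<ysb> 18<sq>'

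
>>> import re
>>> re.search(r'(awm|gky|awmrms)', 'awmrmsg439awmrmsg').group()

'awm'

Alternation isn't longest-match — the leftmost alternative that fits at this position is chosen.
`search` walks the string left to right and returns the first match it finds.
The match spans [0:3] → 'awm'.
Captured: group 1 = 'awm'.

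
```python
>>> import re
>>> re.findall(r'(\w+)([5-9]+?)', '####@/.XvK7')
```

[('XvK', '7')]

`findall` packs the 2 group values into a tuple for every match.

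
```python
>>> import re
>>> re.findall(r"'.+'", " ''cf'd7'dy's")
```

Walking the string: at [1:12] → "''cf'd7'dy'".
With no groups in the pattern, `findall` gives back each whole match — 1 here.

["''cf'd7'dy'"]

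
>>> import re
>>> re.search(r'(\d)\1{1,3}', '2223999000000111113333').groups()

('2',)

The match spans [0:3] → '222'.
Captured: group 1 = '2'.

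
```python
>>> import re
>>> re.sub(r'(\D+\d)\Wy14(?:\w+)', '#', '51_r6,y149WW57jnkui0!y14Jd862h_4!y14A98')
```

The pattern matches one or more of a non-digit, then a digit (captured); then a non-word character, then the literal 'y14'; then one or more of a word character (non-capturing group).
Matches: at [2:20] → '_r6,y149WW57jnkui0'; at [29:39] → 'h_4!y14A98'.
`sub` substitutes '#' at each match site.

'51#!y14Jd862#'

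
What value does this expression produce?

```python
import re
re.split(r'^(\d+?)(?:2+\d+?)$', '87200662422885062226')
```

['', '87', '']

Pattern: anchored at the start of the string; then one or more of a digit (lazy) (captured); then one or more of a literal '2', then one or more of a digit (lazy) (non-capturing group); then anchored at the end.
The `?` after the quantifier makes it lazy — it takes as little as possible before letting the rest of the pattern try.
Matches to split on: at [0:20] → '87200662422885062226'.
`re.split` interleaves the captured-group text with the surrounding fragments.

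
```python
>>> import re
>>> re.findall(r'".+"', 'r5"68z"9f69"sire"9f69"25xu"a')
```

['"68z"9f69"sire"9f69"25xu"']

`findall` yields the raw match text (1 of them) because the pattern has no groups.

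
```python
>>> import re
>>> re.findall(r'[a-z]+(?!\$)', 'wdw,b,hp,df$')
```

`(?!…)`/`(?<!…)` only lets a position through if the neighbouring text does NOT match; no characters are consumed.
`findall` yields the raw match text (4 of them) because the pattern has no groups.

['wdw', 'b', 'hp', 'd']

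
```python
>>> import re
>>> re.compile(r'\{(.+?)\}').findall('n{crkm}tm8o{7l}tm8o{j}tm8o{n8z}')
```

['crkm', '7l', 'j', 'n8z']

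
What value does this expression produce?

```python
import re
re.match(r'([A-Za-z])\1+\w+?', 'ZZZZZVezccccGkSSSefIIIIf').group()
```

The backreference `\1` re-matches whatever the first group consumed, character for character.
`re.match` only tries the pattern at the start of the string.
The match spans [0:6] → 'ZZZZZV'.
Captured: group 1 = 'Z'.

'ZZZZZV'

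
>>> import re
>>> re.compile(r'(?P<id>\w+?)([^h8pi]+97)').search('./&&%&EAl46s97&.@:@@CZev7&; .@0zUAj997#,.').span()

The pattern matches one or more of a word character (lazy) (captured as 'id'); then one or more of any character except [h8pi], then the literal '97' (captured).
`re.search` scans for the first position where the pattern succeeds.
The match spans [6:38] → 'EAl46s97&.@:@@CZev7&; .@0zUAj997'.
Captured: group 1 = 'E', group 2 = 'Al46s97&.@:@@CZev7&; .@0zUAj997'.

(6, 38)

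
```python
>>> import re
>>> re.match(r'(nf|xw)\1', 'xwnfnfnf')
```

`match` is anchored at position 0; if the pattern doesn't fit there, it returns None.
Here the string doesn't start with a match, so the call returns None.

None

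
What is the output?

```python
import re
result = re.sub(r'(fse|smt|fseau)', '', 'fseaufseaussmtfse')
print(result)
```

auaus

`|` is ordered: at each position the engine commits to the first alternative that works.
Matches: at [0:3] → 'fse'; at [5:8] → 'fse'; at [11:14] → 'smt'; at [14:17] → 'fse'.
`sub` substitutes '' at each match site.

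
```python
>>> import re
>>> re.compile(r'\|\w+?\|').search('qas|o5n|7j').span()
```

`search` walks the string left to right and returns the first match it finds.
The match spans [3:8] → '|o5n|'.

(3, 8)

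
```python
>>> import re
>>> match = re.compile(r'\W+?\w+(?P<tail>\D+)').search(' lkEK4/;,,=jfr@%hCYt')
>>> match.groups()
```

The match spans [0:20] → ' lkEK4/;,,=jfr@%hCYt'.
Captured: group 1 = '/;,,=jfr@%hCYt'.

('/;,,=jfr@%hCYt',)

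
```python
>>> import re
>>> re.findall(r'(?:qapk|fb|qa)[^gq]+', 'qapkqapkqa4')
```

With no groups in the pattern, `findall` gives back each whole match — 3 here.

['qapk', 'qapk', 'qa4']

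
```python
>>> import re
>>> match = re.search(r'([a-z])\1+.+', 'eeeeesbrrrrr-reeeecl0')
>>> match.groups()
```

('e',)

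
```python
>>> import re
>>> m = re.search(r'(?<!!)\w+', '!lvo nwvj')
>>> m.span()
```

A negative assertion filters positions out without eating any characters.
The match spans [2:4] → 'vo'.

(2, 4)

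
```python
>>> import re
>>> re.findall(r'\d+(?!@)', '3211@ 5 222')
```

['321', '5', '222']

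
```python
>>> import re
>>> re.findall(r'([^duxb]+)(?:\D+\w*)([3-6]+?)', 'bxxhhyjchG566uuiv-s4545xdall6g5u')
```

2 groups means the one result is a tuple of 2 captured strings — 1 here.

[('hhyjchG566', '5')]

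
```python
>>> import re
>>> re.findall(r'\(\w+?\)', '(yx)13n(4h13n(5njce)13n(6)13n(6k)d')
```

['(yx)', '(5njce)', '(6)', '(6k)']

Scanning left to right: at [0:4] → '(yx)'; at [13:20] → '(5njce)'; at [23:26] → '(6)'; at [29:33] → '(6k)'.
Since nothing is captured, `findall` lists the 4 matched substrings directly.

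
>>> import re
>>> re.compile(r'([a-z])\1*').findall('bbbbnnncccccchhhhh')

['b', 'n', 'c', 'h']

The backreference `\1` re-matches whatever the first group consumed, character for character.
Walking the string: at [0:4] match 'bbbb', group 1 = 'b'; at [4:7] match 'nnn', group 1 = 'n'; at [7:13] match 'cccccc', group 1 = 'c'; at [13:18] match 'hhhhh', group 1 = 'h'.
With a single group, `findall` returns only what that group captured — 4 items.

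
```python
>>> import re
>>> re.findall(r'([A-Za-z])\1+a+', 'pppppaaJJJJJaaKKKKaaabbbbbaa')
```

['p', 'J', 'K', 'b']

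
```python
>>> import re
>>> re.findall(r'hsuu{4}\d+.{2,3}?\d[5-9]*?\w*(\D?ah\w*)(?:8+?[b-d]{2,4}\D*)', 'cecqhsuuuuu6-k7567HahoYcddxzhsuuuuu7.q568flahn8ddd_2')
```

Pattern: the literal 'hsu', then exactly 4 of a literal 'u', then one or more of a digit; then 2 to 3 of any character (lazy); then a digit, then zero or more of a character in [5-9] (lazy); then zero or more of a word character; then optionally a non-digit, then the literal 'ah', then zero or more of a word character (captured); then one or more of a literal '8' (lazy), then 2 to 4 of a character in [b-d], then zero or more of a non-digit (non-capturing group).
Scanning left to right: at [28:51] match 'hsuuuuu7.q568flahn8ddd_', group 1 = 'ahn'.
One capturing group, so `findall` returns just the captured substring from the one match — 1 in all.

['ahn']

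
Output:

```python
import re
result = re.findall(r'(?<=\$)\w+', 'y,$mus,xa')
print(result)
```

The `(?=…)`/`(?<=…)` assertion just peeks at neighbouring text; it doesn't advance the match position.
Scanning left to right: at [3:6] → 'mus'.
`findall` yields the raw match text (1 of them) because the pattern has no groups.

['mus']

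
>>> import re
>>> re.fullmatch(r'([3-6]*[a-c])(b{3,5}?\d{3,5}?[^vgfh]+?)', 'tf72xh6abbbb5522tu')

None

`re.fullmatch` is like wrapping the pattern in `^…$` (in single-line mode).
Here the string isn't matched end-to-end, so the call returns None.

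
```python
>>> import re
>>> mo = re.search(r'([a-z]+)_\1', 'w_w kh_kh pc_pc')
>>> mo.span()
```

(0, 3)

A backreference is literal: `\1` must see the identical characters the first group matched.
`re.search` tries every starting position until one works.
The match spans [0:3] → 'w_w'.
Captured: group 1 = 'w'.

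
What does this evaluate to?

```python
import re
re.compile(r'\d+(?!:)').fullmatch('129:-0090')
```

Because the assertion is negative and zero-width, positions next to the forbidden text are skipped.
`re.fullmatch` is like wrapping the pattern in `^…$` (in single-line mode).
Here the pattern can't cover the whole string, so the call returns None.

None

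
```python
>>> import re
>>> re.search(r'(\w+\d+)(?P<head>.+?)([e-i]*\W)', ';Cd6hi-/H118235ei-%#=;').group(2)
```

'h'

The pattern matches one or more of a word character, then one or more of a digit (captured); then one or more of any character (lazy) (captured as 'head'); then zero or more of a character in [e-i], then a non-word character (captured).
With the lazy modifier that quantifier settles for the fewest repetitions that let the rest of the pattern succeed (the atoms after it are unaffected and can still be greedy).
`search` walks the string left to right and returns the first match it finds.
The match spans [1:7] → 'Cd6hi-'.
Captured: group 1 = 'Cd6', group 2 = 'h', group 3 = 'i-'.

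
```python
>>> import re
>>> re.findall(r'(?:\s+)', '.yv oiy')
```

[' ']

This matches one or more of whitespace (non-capturing group).
Walking the string: at [3:4] → ' '.
No capturing groups, so `findall` returns the 1 full match string.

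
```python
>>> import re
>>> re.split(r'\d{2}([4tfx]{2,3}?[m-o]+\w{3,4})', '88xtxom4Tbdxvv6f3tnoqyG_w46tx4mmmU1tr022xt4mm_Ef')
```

['', 'xtxom4Tbd', 'xvv6f3tnoqyG_w', 'tx4mmmU1tr', '0', 'xt4mm_Ef', '']

The pattern matches exactly 2 of a digit; then 2 to 3 of one of [4tfx] (lazy), then one or more of a character in [m-o], then 3 to 4 of a word character (captured).
Matches to split on: at [0:11] → '88xtxom4Tbd'; at [25:37] → '46tx4mmmU1tr'; at [38:48] → '22xt4mm_Ef'.
The group in the pattern means `split` returns the separators' captures alongside the pieces.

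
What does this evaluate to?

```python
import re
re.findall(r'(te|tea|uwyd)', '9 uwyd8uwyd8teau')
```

['uwyd', 'uwyd', 'te']

`|` is ordered: at each position the engine commits to the first alternative that works.
With a single group, `findall` returns only what that group captured — 3 items.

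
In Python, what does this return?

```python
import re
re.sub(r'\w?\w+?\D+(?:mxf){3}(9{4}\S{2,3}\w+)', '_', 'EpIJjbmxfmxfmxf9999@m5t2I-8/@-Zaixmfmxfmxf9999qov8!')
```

Pattern: optionally a word character; then one or more of a word character (lazy), then one or more of a non-digit, then the literal 'mxf' repeated 3 times; then exactly 4 of the literal '9', then 2 to 3 of a non-whitespace character, then one or more of a word character (captured).
Matches: at [0:25] → 'EpIJjbmxfmxfmxf9999@m5t2I'.
`sub` substitutes '_' at each match site.

'_-8/@-Zaixmfmxfmxf9999qov8!'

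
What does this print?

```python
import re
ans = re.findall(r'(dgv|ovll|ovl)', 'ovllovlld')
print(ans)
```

['ovll', 'ovll']

Branches in `(...|...)` are attempted left-to-right; the first branch that allows the whole pattern to succeed is taken.
One capturing group, so `findall` returns just the captured substring from each match — 2 in all.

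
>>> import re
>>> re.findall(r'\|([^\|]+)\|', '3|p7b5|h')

['p7b5']

`findall` collects group 1 from the one match (1 total).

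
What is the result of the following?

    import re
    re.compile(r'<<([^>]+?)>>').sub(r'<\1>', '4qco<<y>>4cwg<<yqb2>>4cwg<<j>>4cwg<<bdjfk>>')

The replacement refers to a captured group, so each match is rewritten using its own captured text.

'4qco<y>4cwg<yqb2>4cwg<j>4cwg<bdjfk>'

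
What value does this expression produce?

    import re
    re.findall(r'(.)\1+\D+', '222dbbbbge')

['2']

A backreference is literal: `\1` must see the identical characters the first group matched.
With a single group, `findall` returns only what that group captured — 1 item.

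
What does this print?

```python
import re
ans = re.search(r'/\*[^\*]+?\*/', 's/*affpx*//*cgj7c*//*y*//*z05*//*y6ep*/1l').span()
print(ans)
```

(1, 10)

`re.search` tries every starting position until one works.
The match spans [1:10] → '/*affpx*/'.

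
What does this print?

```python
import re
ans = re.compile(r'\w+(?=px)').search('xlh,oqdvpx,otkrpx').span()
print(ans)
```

(4, 8)

The positive lookaround only admits positions where the adjacent text matches; those characters stay outside the span.
The match spans [4:8] → 'oqdv'.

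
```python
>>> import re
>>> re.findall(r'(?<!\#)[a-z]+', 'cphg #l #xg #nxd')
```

['cphg', 'g', 'xd']

The negative lookahead/lookbehind blocks any match where the forbidden context is present.
Since nothing is captured, `findall` lists the 3 matched substrings directly.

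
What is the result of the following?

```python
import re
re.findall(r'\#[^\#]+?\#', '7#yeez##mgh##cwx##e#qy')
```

['#yeez#', '#mgh#', '#cwx#', '#e#']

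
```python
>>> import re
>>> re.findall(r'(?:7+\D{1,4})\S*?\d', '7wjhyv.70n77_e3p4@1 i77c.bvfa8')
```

Pattern: one or more of a literal '7', then 1 to 4 of a non-digit (non-capturing group); then zero or more of a non-whitespace character (lazy), then a digit.
Because the quantifier is non-greedy, it stops expanding at the earliest point where the rest of the pattern can succeed.
Scanning left to right: at [0:8] → '7wjhyv.7'; at [10:15] → '77_e3'; at [21:30] → '77c.bvfa8'.
`findall` yields the raw match text (3 of them) because the pattern has no groups.

['7wjhyv.7', '77_e3', '77c.bvfa8']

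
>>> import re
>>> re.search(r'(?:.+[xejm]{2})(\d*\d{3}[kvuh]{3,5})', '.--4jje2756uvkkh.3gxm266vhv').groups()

Pattern: one or more of any character, then exactly 2 of one of [xejm] (non-capturing group); then zero or more of a digit, then exactly 3 of a digit, then 3 to 5 of one of [kvuh] (captured).
`re.search` tries every starting position until one works.
The match spans [0:27] → '.--4jje2756uvkkh.3gxm266vhv'.
Captured: group 1 = '266vhv'.

('266vhv',)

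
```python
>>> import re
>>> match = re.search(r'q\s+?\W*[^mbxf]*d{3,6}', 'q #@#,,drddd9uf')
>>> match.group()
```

'q #@#,,drddd'

The pattern matches a literal 'q', then one or more of whitespace (lazy), then zero or more of a non-word character; then zero or more of any character except [mbxf], then 3 to 6 of a literal 'd'.
`re.search` tries every starting position until one works.
The match spans [0:12] → 'q #@#,,drddd'.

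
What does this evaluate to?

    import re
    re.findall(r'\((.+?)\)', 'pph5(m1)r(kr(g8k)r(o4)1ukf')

['m1', 'kr(g8k', 'o4']

Walking the string: at [4:8] match '(m1)', group 1 = 'm1'; at [9:17] match '(kr(g8k)', group 1 = 'kr(g8k'; at [18:22] match '(o4)', group 1 = 'o4'.
One capturing group, so `findall` returns just the captured substring from each match — 3 in all.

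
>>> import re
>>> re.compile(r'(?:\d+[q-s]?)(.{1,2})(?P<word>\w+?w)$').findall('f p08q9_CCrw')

[('9_', 'CCrw')]

This matches one or more of a digit, then optionally a character in [q-s] (non-capturing group); then 1 to 2 of any character (captured); then one or more of a word character (lazy), then a literal 'w' (captured as 'word'); then anchored at the end.
Matches: at [3:12] match '08q9_CCrw', groups = ('9_', 'CCrw').
With 2 capturing groups, `findall` returns a 2-tuple per match.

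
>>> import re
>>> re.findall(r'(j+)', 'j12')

Because there's exactly one group, `findall` drops the full match and keeps group 1 from the one hit.

['j']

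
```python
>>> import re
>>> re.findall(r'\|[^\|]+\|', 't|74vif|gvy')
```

['|74vif|']

No capturing groups, so `findall` returns the 1 full match string.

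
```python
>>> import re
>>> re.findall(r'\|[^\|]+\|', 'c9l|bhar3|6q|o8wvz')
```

Scanning left to right: at [3:10] → '|bhar3|'.
`findall` yields the raw match text (1 of them) because the pattern has no groups.

['|bhar3|']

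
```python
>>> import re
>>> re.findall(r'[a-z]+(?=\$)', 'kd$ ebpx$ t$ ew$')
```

['kd', 'ebpx', 't', 'ew']

The positive lookaround only admits positions where the adjacent text matches; those characters stay outside the span.
Scanning left to right: at [0:2] → 'kd'; at [4:8] → 'ebpx'; at [10:11] → 't'; at [13:15] → 'ew'.
No capturing groups, so `findall` returns the 4 full match strings.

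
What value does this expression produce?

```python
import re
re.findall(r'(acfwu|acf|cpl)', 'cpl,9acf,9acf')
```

['cpl', 'acf', 'acf']

One capturing group, so `findall` returns just the captured substring from each match — 3 in all.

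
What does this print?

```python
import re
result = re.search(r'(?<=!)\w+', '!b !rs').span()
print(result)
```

(1, 2)

The `(?=…)`/`(?<=…)` assertion just peeks at neighbouring text; it doesn't advance the match position.
`search` walks the string left to right and returns the first match it finds.
The match spans [1:2] → 'b'.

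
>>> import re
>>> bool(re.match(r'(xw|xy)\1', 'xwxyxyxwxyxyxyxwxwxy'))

False

`re.match` only tries the pattern at the start of the string.
Here position 0 doesn't satisfy it, so the call returns None, and `bool(None)` is False.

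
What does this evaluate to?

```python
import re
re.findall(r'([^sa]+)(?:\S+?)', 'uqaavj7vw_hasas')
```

This matches one or more of any character except [sa] (captured); then one or more of a non-whitespace character (lazy) (non-capturing group).
Walking the string: at [0:3] match 'uqa', group 1 = 'uq'; at [4:12] match 'vj7vw_ha', group 1 = 'vj7vw_h'.
Because there's exactly one group, `findall` drops the full match and keeps group 1 from each hit.

['uq', 'vj7vw_h']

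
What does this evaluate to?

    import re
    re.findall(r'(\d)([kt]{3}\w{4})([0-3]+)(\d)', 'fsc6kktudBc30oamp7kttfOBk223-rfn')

[('6', 'kktudBc', '3', '0'), ('7', 'kttfOBk', '22', '3')]

This matches a digit (captured); then exactly 3 of one of [kt], then exactly 4 of a word character (captured); then one or more of a character in [0-3] (captured); then a digit (captured).
Walking the string: at [3:13] match '6kktudBc30', groups = ('6', 'kktudBc', '3', '0'); at [17:28] match '7kttfOBk223', groups = ('7', 'kttfOBk', '22', '3').
Multiple groups make `findall` return tuples — one 4-tuple for each match.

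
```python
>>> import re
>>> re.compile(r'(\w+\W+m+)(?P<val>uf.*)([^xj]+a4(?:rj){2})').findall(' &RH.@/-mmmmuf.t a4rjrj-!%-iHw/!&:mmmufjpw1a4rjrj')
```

This matches one or more of a word character, then one or more of a non-word character, then one or more of a literal 'm' (captured); then the literal 'uf', then zero or more of any character (captured as 'val'); then one or more of any character except [xj], then the literal 'a4', then the literal 'rj' repeated 2 times (captured).
Scanning left to right: at [2:49] match 'RH.@/-mmmmuf.t a4rjrj-!%-iHw/!&:mmmufjpw1a4rjrj', groups = ('RH.@/-mmmm', 'uf.t a4rjrj-!%-iHw/!&:mmmufjpw', '1a4rjrj').
`findall` packs the 3 group values into a tuple for every match.

[('RH.@/-mmmm', 'uf.t a4rjrj-!%-iHw/!&:mmmufjpw', '1a4rjrj')]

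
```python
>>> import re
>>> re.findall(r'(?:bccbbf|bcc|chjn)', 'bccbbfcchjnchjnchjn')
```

['bccbbf', 'chjn', 'chjn', 'chjn']

Branches in `(...|...)` are attempted left-to-right; the first branch that allows the whole pattern to succeed is taken.
With no groups in the pattern, `findall` gives back each whole match — 4 here.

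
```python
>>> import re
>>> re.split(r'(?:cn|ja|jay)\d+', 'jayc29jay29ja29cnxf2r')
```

Matches to split on: at [6:11] → 'jay29'; at [11:15] → 'ja29'.
Each match becomes a cut point; 3 segments remain.

['jayc29', '', 'cnxf2r']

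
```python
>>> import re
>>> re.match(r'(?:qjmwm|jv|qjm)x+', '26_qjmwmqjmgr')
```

`match` is anchored at position 0; if the pattern doesn't fit there, it returns None.
Here the string doesn't start with a match, so the call returns None.

None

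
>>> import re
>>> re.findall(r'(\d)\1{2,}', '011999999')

['9']

`\1` has to match the exact text group 1 already captured.
`findall` collects group 1 from the one match (1 total).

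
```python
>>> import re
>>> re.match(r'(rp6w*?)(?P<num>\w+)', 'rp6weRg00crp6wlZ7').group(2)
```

This matches the literal 'rp6', then zero or more of the literal 'w' (lazy) (captured); then one or more of a word character (captured as 'num').
Because the quantifier is non-greedy, it stops expanding at the earliest point where the rest of the pattern can succeed.
`re.match` won't scan ahead — the pattern has to work from the very first character.
The match spans [0:17] → 'rp6weRg00crp6wlZ7'.
Captured: group 1 = 'rp6', group 2 = 'weRg00crp6wlZ7'.

'weRg00crp6wlZ7'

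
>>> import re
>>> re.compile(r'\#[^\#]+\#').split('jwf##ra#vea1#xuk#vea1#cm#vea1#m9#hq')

['jwf#', 'vea1', 'vea1', 'vea1', 'hq']

Matches to split on: at [4:8] → '#ra#'; at [12:17] → '#xuk#'; at [21:25] → '#cm#'; at [29:33] → '#m9#'.
Splitting on the pattern gives 5 pieces.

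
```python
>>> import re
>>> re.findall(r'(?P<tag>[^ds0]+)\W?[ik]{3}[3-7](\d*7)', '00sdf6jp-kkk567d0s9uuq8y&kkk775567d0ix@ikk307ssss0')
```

This matches one or more of any character except [ds0] (captured as 'tag'); then optionally a non-word character, then exactly 3 of one of [ik], then a character in [3-7]; then zero or more of a digit, then a literal '7' (captured).
Walking the string: at [4:15] match 'f6jp-kkk567', groups = ('f6jp-', '67'); at [18:34] match '9uuq8y&kkk775567', groups = ('9uuq8y&', '75567'); at [36:45] match 'ix@ikk307', groups = ('ix@', '07').
Multiple groups make `findall` return tuples — one 2-tuple for each match.

[('f6jp-', '67'), ('9uuq8y&', '75567'), ('ix@', '07')]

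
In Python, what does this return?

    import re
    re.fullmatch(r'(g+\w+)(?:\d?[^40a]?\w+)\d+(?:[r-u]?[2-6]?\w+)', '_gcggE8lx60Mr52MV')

The pattern matches one or more of a literal 'g', then one or more of a word character (captured); then optionally a digit, then optionally any character except [40a], then one or more of a word character (non-capturing group); then one or more of a digit; then optionally a character in [r-u], then optionally a character in [2-6], then one or more of a word character (non-capturing group).
For `fullmatch`, every character of the input must be accounted for by the pattern.
Here the string isn't matched end-to-end, so the call returns None.

None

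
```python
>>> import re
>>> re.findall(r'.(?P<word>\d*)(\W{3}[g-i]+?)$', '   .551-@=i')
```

[('551', '-@=i')]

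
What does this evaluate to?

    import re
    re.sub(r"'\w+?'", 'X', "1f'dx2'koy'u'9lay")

'1fXkoyX9lay'

Matches: at [2:7] → "'dx2'"; at [10:13] → "'u'".
Each match is replaced by 'X'.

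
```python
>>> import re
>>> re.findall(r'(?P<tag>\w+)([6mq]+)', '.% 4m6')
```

Pattern: one or more of a word character (captured as 'tag'); then one or more of one of [6mq] (captured).
Scanning left to right: at [3:6] match '4m6', groups = ('4m', '6').
`findall` packs the 2 group values into a tuple for every match.

[('4m', '6')]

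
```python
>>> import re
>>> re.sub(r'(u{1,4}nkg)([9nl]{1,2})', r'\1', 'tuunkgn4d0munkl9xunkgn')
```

'tuunkg4d0munkl9xunkg'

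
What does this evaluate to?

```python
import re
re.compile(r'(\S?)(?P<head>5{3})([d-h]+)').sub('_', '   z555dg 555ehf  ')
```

'   _ _  '

The pattern matches optionally a non-whitespace character (captured); then exactly 3 of a literal '5' (captured as 'head'); then one or more of a character in [d-h] (captured).
Matches: at [3:9] → 'z555dg'; at [10:16] → '555ehf'.
Each match is replaced by '_'.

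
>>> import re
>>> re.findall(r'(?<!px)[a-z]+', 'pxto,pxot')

The negative lookahead/lookbehind blocks any match where the forbidden context is present.
Matches: at [0:4] → 'pxto'; at [5:9] → 'pxot'.
No capturing groups, so `findall` returns the 2 full match strings.

['pxto', 'pxot']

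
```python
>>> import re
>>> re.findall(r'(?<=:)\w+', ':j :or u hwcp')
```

The lookaround is zero-width — it requires the adjacent text to match without consuming it, so the asserted text isn't part of the match.
Scanning left to right: at [1:2] → 'j'; at [4:6] → 'or'.
No capturing groups, so `findall` returns the 2 full match strings.

['j', 'or']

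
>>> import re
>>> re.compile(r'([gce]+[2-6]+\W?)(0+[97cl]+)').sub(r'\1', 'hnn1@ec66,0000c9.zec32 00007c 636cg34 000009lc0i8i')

Each match is replaced using the text its own group 1 captured.

'hnn1@ec66,.zec32  636cg34 0i8i'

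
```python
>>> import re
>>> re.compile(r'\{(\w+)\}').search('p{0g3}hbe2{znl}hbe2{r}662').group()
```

Unlike `match`, `search` isn't anchored — it looks for the pattern anywhere in the string.
The match spans [1:6] → '{0g3}'.
Captured: group 1 = '0g3'.

'{0g3}'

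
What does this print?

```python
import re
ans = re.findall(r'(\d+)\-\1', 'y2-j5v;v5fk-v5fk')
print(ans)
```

The backreference `\1` re-matches whatever the first group consumed, character for character.
Because there's exactly one group, `findall` drops the full match and keeps group 1 from each hit.
Nothing in the string satisfies the pattern, so the list is empty.

[]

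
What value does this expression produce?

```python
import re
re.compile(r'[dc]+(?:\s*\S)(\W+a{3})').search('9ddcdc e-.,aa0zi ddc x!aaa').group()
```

'ddc x!aaa'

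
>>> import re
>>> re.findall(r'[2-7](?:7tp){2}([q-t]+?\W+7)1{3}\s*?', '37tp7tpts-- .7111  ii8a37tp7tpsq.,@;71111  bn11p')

['ts-- .7', 'sq.,@;7']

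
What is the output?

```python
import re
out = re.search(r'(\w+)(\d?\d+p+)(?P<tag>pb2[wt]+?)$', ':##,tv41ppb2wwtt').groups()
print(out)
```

('tv4', '1p', 'pb2wwtt')

The pattern matches one or more of a word character (captured); then optionally a digit, then one or more of a digit, then one or more of a literal 'p' (captured); then the literal 'pb2', then one or more of one of [wt] (lazy) (captured as 'tag'); then anchored at the end.
`re.search` scans for the first position where the pattern succeeds.
The match spans [4:16] → 'tv41ppb2wwtt'.
Captured: group 1 = 'tv4', group 2 = '1p', group 3 = 'pb2wwtt'.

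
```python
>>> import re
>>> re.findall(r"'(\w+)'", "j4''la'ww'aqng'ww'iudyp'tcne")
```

Scanning left to right: at [3:7] match "'la'", group 1 = 'la'; at [9:15] match "'aqng'", group 1 = 'aqng'; at [17:24] match "'iudyp'", group 1 = 'iudyp'.
Because there's exactly one group, `findall` drops the full match and keeps group 1 from each hit.

['la', 'aqng', 'iudyp']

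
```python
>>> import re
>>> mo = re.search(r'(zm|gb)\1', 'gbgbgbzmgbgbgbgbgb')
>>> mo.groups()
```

A backreference is literal: `\1` must see the identical characters the first group matched.
`search` walks the string left to right and returns the first match it finds.
The match spans [0:4] → 'gbgb'.
Captured: group 1 = 'gb'.

('gb',)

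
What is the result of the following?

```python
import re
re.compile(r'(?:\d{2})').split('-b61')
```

The pattern matches exactly 2 of a digit (non-capturing group).
`split` removes every match and returns the 2 fragments in between.

['-b', '']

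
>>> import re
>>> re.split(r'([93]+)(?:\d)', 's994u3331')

['s', '99', 'u', '333', '']

This matches one or more of one of [93] (captured); then a digit (non-capturing group).
The group in the pattern means `split` returns the separators' captures alongside the pieces.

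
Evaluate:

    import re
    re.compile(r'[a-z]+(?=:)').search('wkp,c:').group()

'c'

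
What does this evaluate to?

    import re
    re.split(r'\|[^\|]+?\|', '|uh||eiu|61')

['', '', '61']

Splitting on the pattern gives 3 pieces.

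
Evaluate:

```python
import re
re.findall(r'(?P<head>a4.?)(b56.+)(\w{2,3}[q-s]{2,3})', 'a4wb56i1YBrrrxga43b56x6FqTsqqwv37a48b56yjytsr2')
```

`findall` packs the 3 group values into a tuple for every match.

[('a4w', 'b56i1YBrrrxga43b56x6FqTsqqwv37a48b56yj', 'ytsr')]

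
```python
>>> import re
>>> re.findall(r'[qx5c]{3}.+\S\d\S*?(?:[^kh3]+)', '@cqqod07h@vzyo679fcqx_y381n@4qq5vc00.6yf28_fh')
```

No capturing groups, so `findall` returns the 1 full match string.

['cqqod07h@vzyo679fcqx_y381n@4qq5vc00.6yf28_f']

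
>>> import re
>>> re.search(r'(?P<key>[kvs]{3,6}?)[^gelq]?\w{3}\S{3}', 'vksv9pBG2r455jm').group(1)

'vks'

The match spans [0:10] → 'vksv9pBG2r'.
Captured: group 1 = 'vks'.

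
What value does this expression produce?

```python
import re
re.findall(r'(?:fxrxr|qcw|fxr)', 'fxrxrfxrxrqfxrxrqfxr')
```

['fxrxr', 'fxrxr', 'fxrxr', 'fxr']

Branches in `(...|...)` are attempted left-to-right; the first branch that allows the whole pattern to succeed is taken.
Matches: at [0:5] → 'fxrxr'; at [5:10] → 'fxrxr'; at [11:16] → 'fxrxr'; at [17:20] → 'fxr'.
With no groups in the pattern, `findall` gives back each whole match — 4 here.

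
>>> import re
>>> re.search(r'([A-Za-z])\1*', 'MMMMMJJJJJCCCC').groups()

('M',)

The match spans [0:5] → 'MMMMM'.
Captured: group 1 = 'M'.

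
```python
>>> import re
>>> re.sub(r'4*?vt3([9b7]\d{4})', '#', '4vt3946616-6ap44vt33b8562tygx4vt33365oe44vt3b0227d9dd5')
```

'#6-6ap44vt33b8562tygx4vt33365oe#d9dd5'

The pattern matches zero or more of the literal '4' (lazy), then the literal 'vt3'; then one of [9b7], then exactly 4 of a digit (captured).
Matches: at [0:9] → '4vt394661'; at [39:49] → '44vt3b0227'.
`sub` substitutes '#' at each match site.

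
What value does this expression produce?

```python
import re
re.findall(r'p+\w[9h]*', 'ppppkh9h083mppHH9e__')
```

['ppppkh9h', 'ppH']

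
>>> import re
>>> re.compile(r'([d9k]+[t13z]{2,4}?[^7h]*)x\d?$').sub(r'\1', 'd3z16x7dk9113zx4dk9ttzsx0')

This matches one or more of one of [d9k], then 2 to 4 of one of [t13z] (lazy), then zero or more of any character except [7h] (captured); then a literal 'x', then optionally a digit; then anchored at the end.
Matches: at [7:25] → 'dk9113zx4dk9ttzsx0'.
`\1` in the replacement pulls in group 1's text for each match.

'd3z16x7dk9113zx4dk9ttzs'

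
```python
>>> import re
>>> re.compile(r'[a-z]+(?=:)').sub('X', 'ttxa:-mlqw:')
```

'X:-X:'

Because the assertion is zero-width, the text it checks is not consumed and won't appear in the result.
Matches: at [0:4] → 'ttxa'; at [6:10] → 'mlqw'.
Each match is replaced by 'X'.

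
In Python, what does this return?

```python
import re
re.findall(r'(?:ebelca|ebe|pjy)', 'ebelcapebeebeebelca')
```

['ebelca', 'ebe', 'ebe', 'ebelca']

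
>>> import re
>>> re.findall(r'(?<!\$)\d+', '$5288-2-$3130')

The negative lookaround is zero-width — it rules out positions where the adjacent text would match, without consuming anything.
Scanning left to right: at [2:5] → '288'; at [6:7] → '2'; at [10:13] → '130'.
`findall` yields the raw match text (3 of them) because the pattern has no groups.

['288', '2', '130']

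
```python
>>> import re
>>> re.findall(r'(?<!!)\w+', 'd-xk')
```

['d', 'xk']

A negative assertion filters positions out without eating any characters.
Scanning left to right: at [0:1] → 'd'; at [2:4] → 'xk'.
Since nothing is captured, `findall` lists the 2 matched substrings directly.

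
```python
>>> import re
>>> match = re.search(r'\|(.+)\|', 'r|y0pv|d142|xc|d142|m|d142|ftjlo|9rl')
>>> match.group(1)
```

'y0pv|d142|xc|d142|m|d142|ftjlo'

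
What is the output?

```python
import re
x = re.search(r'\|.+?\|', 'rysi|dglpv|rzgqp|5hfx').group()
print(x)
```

The match spans [4:11] → '|dglpv|'.

|dglpv|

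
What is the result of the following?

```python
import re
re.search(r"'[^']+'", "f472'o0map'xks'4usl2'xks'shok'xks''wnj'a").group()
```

"'o0map'"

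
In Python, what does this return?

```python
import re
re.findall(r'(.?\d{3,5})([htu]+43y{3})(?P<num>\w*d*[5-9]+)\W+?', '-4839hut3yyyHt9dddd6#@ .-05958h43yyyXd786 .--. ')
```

Pattern: optionally any character, then 3 to 5 of a digit (captured); then one or more of one of [htu], then the literal '43', then exactly 3 of a literal 'y' (captured); then zero or more of a word character, then zero or more of the literal 'd', then one or more of a character in [5-9] (captured as 'num'); then one or more of a non-word character (lazy).
Walking the string: at [24:42] match '-05958h43yyyXd786 ', groups = ('-05958', 'h43yyy', 'Xd786').
3 groups means the one result is a tuple of 3 captured strings — 1 here.

[('-05958', 'h43yyy', 'Xd786')]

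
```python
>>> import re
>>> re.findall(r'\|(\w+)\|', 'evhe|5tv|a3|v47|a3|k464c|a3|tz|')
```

Because there's exactly one group, `findall` drops the full match and keeps group 1 from each hit.

['5tv', 'v47', 'k464c', 'tz']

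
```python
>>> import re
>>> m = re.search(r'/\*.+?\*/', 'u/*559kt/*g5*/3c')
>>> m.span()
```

(1, 14)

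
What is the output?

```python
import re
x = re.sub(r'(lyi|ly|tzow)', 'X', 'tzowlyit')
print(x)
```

`|` is ordered: at each position the engine commits to the first alternative that works.
Matches: at [0:4] → 'tzow'; at [4:7] → 'lyi'.
Every occurrence is swapped for 'X'.

XXt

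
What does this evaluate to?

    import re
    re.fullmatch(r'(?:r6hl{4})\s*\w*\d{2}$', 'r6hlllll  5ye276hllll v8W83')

None

`re.fullmatch` is like wrapping the pattern in `^…$` (in single-line mode).
Here there's no way to consume every character, so the call returns None.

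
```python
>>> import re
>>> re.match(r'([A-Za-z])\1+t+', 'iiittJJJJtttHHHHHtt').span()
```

(0, 5)

After group 1 captures some text, `\1` only succeeds where that same text appears again.
`re.match` won't scan ahead — the pattern has to work from the very first character.
The match spans [0:5] → 'iiitt'.
Captured: group 1 = 'i'.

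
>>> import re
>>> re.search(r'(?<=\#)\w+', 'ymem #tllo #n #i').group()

'tllo'

The `(?=…)`/`(?<=…)` assertion just peeks at neighbouring text; it doesn't advance the match position.
`re.search` tries every starting position until one works.
The match spans [6:10] → 'tllo'.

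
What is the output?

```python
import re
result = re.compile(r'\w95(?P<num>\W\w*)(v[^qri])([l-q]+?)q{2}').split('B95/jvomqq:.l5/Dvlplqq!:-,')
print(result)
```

With a capturing group present, the delimiter's captured portion is kept in the result list.

['', '/j', 'vo', 'm', ':.l5/Dvlplqq!:-,']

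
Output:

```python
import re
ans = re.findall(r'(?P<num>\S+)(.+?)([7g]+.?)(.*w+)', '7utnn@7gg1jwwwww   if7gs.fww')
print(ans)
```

[('7utnn@7gg1jwwwww', '   if', '7gs', '.fww')]

This matches one or more of a non-whitespace character (captured as 'num'); then one or more of any character (lazy) (captured); then one or more of one of [7g], then optionally any character (captured); then zero or more of any character, then one or more of the literal 'w' (captured).
A non-greedy quantifier consumes as few characters as it can — just enough that the remainder of the pattern still matches from where it stops; whatever follows it matches normally.
Matches: at [0:28] match '7utnn@7gg1jwwwww   if7gs.fww', groups = ('7utnn@7gg1jwwwww', '   if', '7gs', '.fww').
4 groups means the one result is a tuple of 4 captured strings — 1 here.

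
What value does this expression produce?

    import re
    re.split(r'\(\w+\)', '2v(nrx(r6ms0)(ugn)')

Splitting on the pattern gives 3 pieces.

['2v(nrx', '', '']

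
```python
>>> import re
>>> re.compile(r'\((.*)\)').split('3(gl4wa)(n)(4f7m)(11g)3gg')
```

['3', 'gl4wa)(n)(4f7m)(11g', '3gg']

The group in the pattern means `split` returns the separators' captures alongside the pieces.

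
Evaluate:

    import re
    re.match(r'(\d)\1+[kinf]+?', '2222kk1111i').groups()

('2',)

The backreference `\1` re-matches whatever the first group consumed, character for character.
With `match`, the pattern is implicitly anchored at the beginning.
The match spans [0:5] → '2222k'.
Captured: group 1 = '2'.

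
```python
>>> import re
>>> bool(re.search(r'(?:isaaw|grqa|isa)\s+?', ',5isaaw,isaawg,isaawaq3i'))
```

False

Here the pattern never matches, so the call returns None, and `bool(None)` is False.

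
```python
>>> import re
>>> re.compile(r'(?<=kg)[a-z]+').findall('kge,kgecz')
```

['e', 'ecz']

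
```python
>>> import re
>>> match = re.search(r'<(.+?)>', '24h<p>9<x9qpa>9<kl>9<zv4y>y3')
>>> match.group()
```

`search` walks the string left to right and returns the first match it finds.
The match spans [3:6] → '<p>'.
Captured: group 1 = 'p'.

'<p>'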